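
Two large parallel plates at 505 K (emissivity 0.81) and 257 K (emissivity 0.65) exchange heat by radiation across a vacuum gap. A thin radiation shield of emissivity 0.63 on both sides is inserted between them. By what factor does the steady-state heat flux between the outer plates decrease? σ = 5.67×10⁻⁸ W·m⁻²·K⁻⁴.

factor ≈ 2.23

Without shield: q₀ = σΔ(T⁴)/(1/ε₁+1/ε₂−1) with denominator 1.773.
With shield the two gaps are in series; the resistances add: (1/ε₁+1/ε_s−1)+(1/ε_s+1/ε₂−1) = 1.822+2.126 = 3.948.
Heat-flux ratio q₀/q = 3.948/1.773.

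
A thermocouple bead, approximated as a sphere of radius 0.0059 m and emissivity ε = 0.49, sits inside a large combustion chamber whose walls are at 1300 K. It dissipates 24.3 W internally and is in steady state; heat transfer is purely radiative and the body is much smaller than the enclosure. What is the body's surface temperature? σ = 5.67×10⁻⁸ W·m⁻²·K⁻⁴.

For a small grey body in a large enclosure, net radiated power = εσA(T⁴ − T_w⁴).
Steady state: P = εσA(T⁴ − T_w⁴) with A = 4πr² = 4.374×10⁻⁴ m².
T⁴ = P/(εσA) + T_w⁴ = 24.3/(0.49·5.67×10⁻⁸·4.374×10⁻⁴) + (1300)⁴
    = 1.999×10¹² + 2.856×10¹² = 4.856×10¹² K⁴.

T ≈ 1480 K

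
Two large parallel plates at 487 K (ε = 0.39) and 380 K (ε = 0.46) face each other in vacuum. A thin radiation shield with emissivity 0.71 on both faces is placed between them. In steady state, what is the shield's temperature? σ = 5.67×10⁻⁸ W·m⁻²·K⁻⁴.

In steady state the net flux on the hot side equals that on the cold side.
σ(T₁⁴−T_s⁴)/D₁ = σ(T_s⁴−T₂⁴)/D₂, with D₁ = 1/ε₁+1/ε_s−1 = 2.973, D₂ = 1/ε_s+1/ε₂−1 = 2.582.
Solve for T_s⁴: T_s⁴ = (D₂·T₁⁴ + D₁·T₂⁴)/(D₁+D₂) = 3.731×10¹⁰ K⁴.

T_s ≈ 439 K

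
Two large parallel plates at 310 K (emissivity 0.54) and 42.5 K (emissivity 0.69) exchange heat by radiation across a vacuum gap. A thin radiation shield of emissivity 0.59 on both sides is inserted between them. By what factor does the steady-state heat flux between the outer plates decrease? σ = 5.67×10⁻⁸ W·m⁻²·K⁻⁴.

Without shield: q₀ = σΔ(T⁴)/(1/ε₁+1/ε₂−1) with denominator 2.301.
With shield the two gaps are in series; the resistances add: (1/ε₁+1/ε_s−1)+(1/ε_s+1/ε₂−1) = 2.547+2.144 = 4.691.
Heat-flux ratio q₀/q = 4.691/2.301.

factor ≈ 2.04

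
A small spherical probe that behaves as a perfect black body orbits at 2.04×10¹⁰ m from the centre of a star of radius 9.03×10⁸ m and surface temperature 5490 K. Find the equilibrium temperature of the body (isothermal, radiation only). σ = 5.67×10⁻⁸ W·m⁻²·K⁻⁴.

The star's surface emits σT_*⁴; at distance d the flux is S = σT_*⁴(R_*/d)².
S = 5.67×10⁻⁸·(5490)⁴·(9.03×10⁸/2.04×10¹⁰)² = 1.009×10⁵ W/m².
For an isothermal sphere T⁴ = (1−a)S/(4σ) = 4.450×10¹¹ K⁴.

T ≈ 817 K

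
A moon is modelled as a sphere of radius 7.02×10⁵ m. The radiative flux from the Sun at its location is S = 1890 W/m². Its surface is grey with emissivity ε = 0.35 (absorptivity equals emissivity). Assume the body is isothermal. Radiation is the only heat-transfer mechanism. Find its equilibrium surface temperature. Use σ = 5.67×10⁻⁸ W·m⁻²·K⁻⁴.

T ≈ 302 K

At equilibrium, absorbed power = emitted power.
Absorbing cross-section = πr² = 1.548×10¹² m²; emitting surface = 4πr² = 6.193×10¹² m² (ratio 4).
εS·A_cross = εσ·A_surf·T⁴  ⇒  T⁴ = S/(4σ)   (ε cancels).
T⁴ = 1890/(4·5.67×10⁻⁸) = 8.333×10⁹ K⁴.
T = (8.333×10⁹)^(1/4).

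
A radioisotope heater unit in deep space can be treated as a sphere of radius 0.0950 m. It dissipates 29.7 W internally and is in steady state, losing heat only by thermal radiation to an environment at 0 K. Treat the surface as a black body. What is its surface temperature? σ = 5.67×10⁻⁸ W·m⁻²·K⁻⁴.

T ≈ 261 K

Steady state: internal power = radiated power, P = εσA T⁴.
Radiating area A = 4πr² = 0.1134 m².
T⁴ = P/(εσA) = 29.7/(1.0·5.67×10⁻⁸·0.1134) = 4.619×10⁹ K⁴.
T = (4.619×10⁹)^(1/4).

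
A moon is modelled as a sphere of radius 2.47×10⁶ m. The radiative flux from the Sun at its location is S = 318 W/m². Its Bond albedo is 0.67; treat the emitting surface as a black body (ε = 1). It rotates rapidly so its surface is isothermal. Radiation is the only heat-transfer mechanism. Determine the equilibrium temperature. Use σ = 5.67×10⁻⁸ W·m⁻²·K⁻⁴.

T ≈ 147 K

At equilibrium, absorbed power = emitted power.
Absorbing cross-section = πr² = 1.917×10¹³ m²; emitting surface = 4πr² = 7.667×10¹³ m² (ratio 4).
(1−a)S·A_cross = εσ·A_surf·T⁴  ⇒  T⁴ = (1−a)S/(4σ).
T⁴ = 0.330·318/(4·5.67×10⁻⁸) = 4.627×10⁸ K⁴.
T = (4.627×10⁸)^(1/4).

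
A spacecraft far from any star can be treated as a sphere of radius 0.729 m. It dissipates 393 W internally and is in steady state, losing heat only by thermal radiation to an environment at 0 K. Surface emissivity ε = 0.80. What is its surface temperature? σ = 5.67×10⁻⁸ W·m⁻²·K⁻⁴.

T ≈ 190 K

Steady state: internal power = radiated power, P = εσA T⁴.
Radiating area A = 4πr² = 6.678 m².
T⁴ = P/(εσA) = 393/(0.80·5.67×10⁻⁸·6.678) = 1.297×10⁹ K⁴.
T = (1.297×10⁹)^(1/4).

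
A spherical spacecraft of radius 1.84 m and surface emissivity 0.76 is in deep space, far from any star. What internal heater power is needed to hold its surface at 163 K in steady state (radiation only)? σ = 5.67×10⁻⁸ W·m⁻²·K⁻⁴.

P = εσ·4πr²·T⁴.
4πr² = 42.54 m²; T⁴ = 7.059×10⁸ K⁴.
P = 0.76·5.67×10⁻⁸·42.54·7.059×10⁸.

P ≈ 1290 W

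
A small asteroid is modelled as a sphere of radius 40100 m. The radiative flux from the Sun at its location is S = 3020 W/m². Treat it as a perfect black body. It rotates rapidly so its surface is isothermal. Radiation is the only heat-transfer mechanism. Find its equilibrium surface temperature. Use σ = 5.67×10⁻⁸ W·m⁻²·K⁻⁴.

T ≈ 340 K

At equilibrium, absorbed power = emitted power.
Absorbing cross-section = πr² = 5.052×10⁹ m²; emitting surface = 4πr² = 2.021×10¹⁰ m² (ratio 4).
S·A_cross = εσ·A_surf·T⁴  ⇒  T⁴ = S/(4σ).
T⁴ = 1.00·3020/(4·5.67×10⁻⁸) = 1.332×10¹⁰ K⁴.
T = (1.332×10¹⁰)^(1/4).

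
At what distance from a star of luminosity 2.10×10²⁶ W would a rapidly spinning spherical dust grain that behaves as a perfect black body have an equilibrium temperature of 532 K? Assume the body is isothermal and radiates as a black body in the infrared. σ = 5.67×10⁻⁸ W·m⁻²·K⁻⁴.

d ≈ 3.03×10¹⁰ m

For an isothermal black-emitting sphere, (1−a)S·πr² = σ·4πr²·T⁴ ⇒ S = 4σT⁴/(1−a).
S = 4·5.67×10⁻⁸·(532)⁴/1.00 = 18170 W/m².
Flux falls as S = L/(4πd²), so d = √(L/(4πS)) = √(2.10×10²⁶/(4π·18170)).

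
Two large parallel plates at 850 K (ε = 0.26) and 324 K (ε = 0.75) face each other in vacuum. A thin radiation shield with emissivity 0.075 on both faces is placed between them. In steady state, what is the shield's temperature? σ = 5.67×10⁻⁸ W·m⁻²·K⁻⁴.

In steady state the net flux on the hot side equals that on the cold side.
σ(T₁⁴−T_s⁴)/D₁ = σ(T_s⁴−T₂⁴)/D₂, with D₁ = 1/ε₁+1/ε_s−1 = 16.18, D₂ = 1/ε_s+1/ε₂−1 = 13.67.
Solve for T_s⁴: T_s⁴ = (D₂·T₁⁴ + D₁·T₂⁴)/(D₁+D₂) = 2.450×10¹¹ K⁴.

T_s ≈ 704 K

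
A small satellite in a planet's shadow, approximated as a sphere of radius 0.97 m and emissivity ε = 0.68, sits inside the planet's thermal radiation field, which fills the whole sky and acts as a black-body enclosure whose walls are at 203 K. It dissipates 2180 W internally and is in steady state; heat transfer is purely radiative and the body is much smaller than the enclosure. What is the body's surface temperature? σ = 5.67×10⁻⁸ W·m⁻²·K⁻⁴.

T ≈ 284 K

For a small grey body in a large enclosure, net radiated power = εσA(T⁴ − T_w⁴).
Steady state: P = εσA(T⁴ − T_w⁴) with A = 4πr² = 11.82 m².
T⁴ = P/(εσA) + T_w⁴ = 2180/(0.68·5.67×10⁻⁸·11.82) + (203)⁴
    = 4.782×10⁹ + 1.698×10⁹ = 6.480×10⁹ K⁴.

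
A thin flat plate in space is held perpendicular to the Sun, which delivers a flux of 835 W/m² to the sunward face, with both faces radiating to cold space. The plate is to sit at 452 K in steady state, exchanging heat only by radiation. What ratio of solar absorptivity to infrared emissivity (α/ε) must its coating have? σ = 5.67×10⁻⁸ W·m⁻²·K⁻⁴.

Balance: αS·A = εσ·2A·T⁴ ⇒ α/ε = 2σT⁴/S.
α/ε = 2·5.67×10⁻⁸·(452)⁴/835 = 2·5.67×10⁻⁸·4.174×10¹⁰/835.

α/ε ≈ 5.67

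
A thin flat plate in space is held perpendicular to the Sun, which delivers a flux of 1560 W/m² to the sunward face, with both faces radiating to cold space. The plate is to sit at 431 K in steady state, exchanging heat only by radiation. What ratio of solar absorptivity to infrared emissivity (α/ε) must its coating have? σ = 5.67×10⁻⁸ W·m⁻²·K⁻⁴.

Balance: αS·A = εσ·2A·T⁴ ⇒ α/ε = 2σT⁴/S.
α/ε = 2·5.67×10⁻⁸·(431)⁴/1560 = 2·5.67×10⁻⁸·3.451×10¹⁰/1560.

α/ε ≈ 2.51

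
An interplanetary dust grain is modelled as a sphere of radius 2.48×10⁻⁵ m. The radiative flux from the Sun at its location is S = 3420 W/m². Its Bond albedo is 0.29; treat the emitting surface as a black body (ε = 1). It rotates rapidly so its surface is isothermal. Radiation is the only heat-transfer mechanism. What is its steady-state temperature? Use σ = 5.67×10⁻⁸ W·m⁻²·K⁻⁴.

T ≈ 322 K

At equilibrium, absorbed power = emitted power.
Absorbing cross-section = πr² = 1.932×10⁻⁹ m²; emitting surface = 4πr² = 7.729×10⁻⁹ m² (ratio 4).
(1−a)S·A_cross = εσ·A_surf·T⁴  ⇒  T⁴ = (1−a)S/(4σ).
T⁴ = 0.710·3420/(4·5.67×10⁻⁸) = 1.071×10¹⁰ K⁴.
T = (1.071×10¹⁰)^(1/4).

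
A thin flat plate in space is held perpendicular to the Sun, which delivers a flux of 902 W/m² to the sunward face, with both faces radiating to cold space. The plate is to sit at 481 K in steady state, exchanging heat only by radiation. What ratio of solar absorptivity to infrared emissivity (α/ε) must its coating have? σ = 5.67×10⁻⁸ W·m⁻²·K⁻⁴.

α/ε ≈ 6.73

Balance: αS·A = εσ·2A·T⁴ ⇒ α/ε = 2σT⁴/S.
α/ε = 2·5.67×10⁻⁸·(481)⁴/902 = 2·5.67×10⁻⁸·5.353×10¹⁰/902.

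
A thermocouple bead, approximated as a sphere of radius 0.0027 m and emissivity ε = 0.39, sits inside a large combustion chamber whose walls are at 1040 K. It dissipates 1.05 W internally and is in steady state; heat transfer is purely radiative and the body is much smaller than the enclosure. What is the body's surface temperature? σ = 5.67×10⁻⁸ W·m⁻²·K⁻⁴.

For a small grey body in a large enclosure, net radiated power = εσA(T⁴ − T_w⁴).
Steady state: P = εσA(T⁴ − T_w⁴) with A = 4πr² = 9.161×10⁻⁵ m².
T⁴ = P/(εσA) + T_w⁴ = 1.05/(0.39·5.67×10⁻⁸·9.161×10⁻⁵) + (1040)⁴
    = 5.183×10¹¹ + 1.170×10¹² = 1.688×10¹² K⁴.

T ≈ 1140 K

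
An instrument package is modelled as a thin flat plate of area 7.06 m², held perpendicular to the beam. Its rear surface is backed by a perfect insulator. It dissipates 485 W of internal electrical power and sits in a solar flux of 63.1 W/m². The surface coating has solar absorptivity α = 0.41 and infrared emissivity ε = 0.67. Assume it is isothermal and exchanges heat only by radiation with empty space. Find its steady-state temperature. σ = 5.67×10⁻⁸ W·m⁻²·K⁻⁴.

T ≈ 223 K

At steady state, absorbed solar power + internal power = radiated power.
Absorbed: α·S·A_cross = 0.41·63.1·7.060 = 182.6 W (cross-section A).
Total input = 182.6 + 485 = 667.6 W.
Radiated: εσ·A_surf·T⁴ with A_surf = A = 7.060 m².
T⁴ = 667.6/(0.67·5.67×10⁻⁸·7.060) = 2.489×10⁹ K⁴.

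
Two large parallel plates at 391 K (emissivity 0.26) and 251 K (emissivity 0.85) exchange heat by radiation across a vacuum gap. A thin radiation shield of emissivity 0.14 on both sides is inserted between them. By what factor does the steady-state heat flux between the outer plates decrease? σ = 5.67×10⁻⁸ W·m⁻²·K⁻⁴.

factor ≈ 4.30

Without shield: q₀ = σΔ(T⁴)/(1/ε₁+1/ε₂−1) with denominator 4.023.
With shield the two gaps are in series; the resistances add: (1/ε₁+1/ε_s−1)+(1/ε_s+1/ε₂−1) = 9.989+7.319 = 17.31.
Heat-flux ratio q₀/q = 17.31/4.023.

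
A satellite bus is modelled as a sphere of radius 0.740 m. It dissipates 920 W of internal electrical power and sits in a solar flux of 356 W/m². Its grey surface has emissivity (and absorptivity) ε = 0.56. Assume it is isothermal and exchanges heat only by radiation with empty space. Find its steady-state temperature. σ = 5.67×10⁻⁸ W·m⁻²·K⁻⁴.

T ≈ 276 K

At steady state, absorbed solar power + internal power = radiated power.
Absorbed: α·S·A_cross = 0.56·356·1.720 = 343.0 W (cross-section πr²).
Total input = 343.0 + 920 = 1263 W.
Radiated: εσ·A_surf·T⁴ with A_surf = 4πr² = 6.881 m².
T⁴ = 1263/(0.56·5.67×10⁻⁸·6.881) = 5.780×10⁹ K⁴.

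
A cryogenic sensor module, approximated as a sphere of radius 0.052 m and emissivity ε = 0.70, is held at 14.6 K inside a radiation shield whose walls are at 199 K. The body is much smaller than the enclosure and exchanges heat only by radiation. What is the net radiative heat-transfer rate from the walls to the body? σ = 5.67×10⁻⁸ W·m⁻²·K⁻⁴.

P_net ≈ 2.11 W

For a small grey body in a large enclosure: P_net = εσA(T_body⁴ − T_wall⁴).
A = 4πr² = 0.03398 m²; T_body⁴ − T_wall⁴ = 45440 − 1.568×10⁹ = -1.568×10⁹ K⁴.
|P_net| = 0.70·5.67×10⁻⁸·0.03398·1.568×10⁹.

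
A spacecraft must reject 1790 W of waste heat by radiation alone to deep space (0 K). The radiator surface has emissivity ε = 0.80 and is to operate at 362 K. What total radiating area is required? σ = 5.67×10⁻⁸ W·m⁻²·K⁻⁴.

A ≈ 2.30 m²

P = εσA T⁴ ⇒ A = P/(εσT⁴).
T⁴ = 1.717×10¹⁰ K⁴.
A = 1790/(0.80 × 5.67×10⁻⁸ × 1.717×10¹⁰).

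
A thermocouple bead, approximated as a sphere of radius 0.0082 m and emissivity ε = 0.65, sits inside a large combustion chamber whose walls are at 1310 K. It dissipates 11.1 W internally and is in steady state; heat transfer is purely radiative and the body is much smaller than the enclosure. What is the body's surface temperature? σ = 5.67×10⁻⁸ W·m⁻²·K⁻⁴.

T ≈ 1350 K

For a small grey body in a large enclosure, net radiated power = εσA(T⁴ − T_w⁴).
Steady state: P = εσA(T⁴ − T_w⁴) with A = 4πr² = 8.450×10⁻⁴ m².
T⁴ = P/(εσA) + T_w⁴ = 11.1/(0.65·5.67×10⁻⁸·8.450×10⁻⁴) + (1310)⁴
    = 3.564×10¹¹ + 2.945×10¹² = 3.301×10¹² K⁴.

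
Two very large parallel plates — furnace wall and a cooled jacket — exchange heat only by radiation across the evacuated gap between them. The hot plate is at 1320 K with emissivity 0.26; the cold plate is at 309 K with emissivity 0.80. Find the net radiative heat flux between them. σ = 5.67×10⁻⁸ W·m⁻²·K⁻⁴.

q ≈ 41900 W/m²

For two infinite grey parallel plates, q = σ(T₁⁴ − T₂⁴)/(1/ε₁ + 1/ε₂ − 1).
T₁⁴ − T₂⁴ = 3.036×10¹² − 9.117×10⁹ = 3.027×10¹² K⁴.
1/ε₁ + 1/ε₂ − 1 = 3.846 + 1.250 − 1 = 4.096.
q = 5.67×10⁻⁸ × 3.027×10¹² / 4.096.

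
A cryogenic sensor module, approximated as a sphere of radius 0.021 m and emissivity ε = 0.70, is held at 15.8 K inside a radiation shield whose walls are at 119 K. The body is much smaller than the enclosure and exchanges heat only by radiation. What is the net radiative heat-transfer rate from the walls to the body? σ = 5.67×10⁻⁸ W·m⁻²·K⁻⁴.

P_net ≈ 0.0441 W

For a small grey body in a large enclosure: P_net = εσA(T_body⁴ − T_wall⁴).
A = 4πr² = 0.005542 m²; T_body⁴ − T_wall⁴ = 62320 − 2.005×10⁸ = -2.005×10⁸ K⁴.
|P_net| = 0.70·5.67×10⁻⁸·0.005542·2.005×10⁸.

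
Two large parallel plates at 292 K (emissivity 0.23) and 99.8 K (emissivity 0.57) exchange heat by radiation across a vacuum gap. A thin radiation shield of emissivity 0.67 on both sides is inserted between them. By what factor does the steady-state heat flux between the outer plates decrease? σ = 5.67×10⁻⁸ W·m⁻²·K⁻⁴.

factor ≈ 1.39

Without shield: q₀ = σΔ(T⁴)/(1/ε₁+1/ε₂−1) with denominator 5.102.
With shield the two gaps are in series; the resistances add: (1/ε₁+1/ε_s−1)+(1/ε_s+1/ε₂−1) = 4.840+2.247 = 7.087.
Heat-flux ratio q₀/q = 7.087/5.102.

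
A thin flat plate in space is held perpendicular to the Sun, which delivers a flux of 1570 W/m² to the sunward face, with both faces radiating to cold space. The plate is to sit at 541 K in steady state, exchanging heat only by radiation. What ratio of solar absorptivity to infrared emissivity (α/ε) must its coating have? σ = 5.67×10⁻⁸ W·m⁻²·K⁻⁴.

Balance: αS·A = εσ·2A·T⁴ ⇒ α/ε = 2σT⁴/S.
α/ε = 2·5.67×10⁻⁸·(541)⁴/1570 = 2·5.67×10⁻⁸·8.566×10¹⁰/1570.

α/ε ≈ 6.19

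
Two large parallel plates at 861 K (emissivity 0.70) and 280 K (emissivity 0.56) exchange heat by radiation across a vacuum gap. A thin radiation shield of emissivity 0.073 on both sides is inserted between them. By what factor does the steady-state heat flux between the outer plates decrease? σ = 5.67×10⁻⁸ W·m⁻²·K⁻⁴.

Without shield: q₀ = σΔ(T⁴)/(1/ε₁+1/ε₂−1) with denominator 2.214.
With shield the two gaps are in series; the resistances add: (1/ε₁+1/ε_s−1)+(1/ε_s+1/ε₂−1) = 14.13+14.48 = 28.61.
Heat-flux ratio q₀/q = 28.61/2.214.

factor ≈ 12.9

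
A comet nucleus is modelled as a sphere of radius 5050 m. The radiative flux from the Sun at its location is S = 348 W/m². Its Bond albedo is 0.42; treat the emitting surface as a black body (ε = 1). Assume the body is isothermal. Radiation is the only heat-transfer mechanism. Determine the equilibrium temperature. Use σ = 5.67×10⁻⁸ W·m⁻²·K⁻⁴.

At equilibrium, absorbed power = emitted power.
Absorbing cross-section = πr² = 8.012×10⁷ m²; emitting surface = 4πr² = 3.205×10⁸ m² (ratio 4).
(1−a)S·A_cross = εσ·A_surf·T⁴  ⇒  T⁴ = (1−a)S/(4σ).
T⁴ = 0.580·348/(4·5.67×10⁻⁸) = 8.899×10⁸ K⁴.
T = (8.899×10⁸)^(1/4).

T ≈ 173 K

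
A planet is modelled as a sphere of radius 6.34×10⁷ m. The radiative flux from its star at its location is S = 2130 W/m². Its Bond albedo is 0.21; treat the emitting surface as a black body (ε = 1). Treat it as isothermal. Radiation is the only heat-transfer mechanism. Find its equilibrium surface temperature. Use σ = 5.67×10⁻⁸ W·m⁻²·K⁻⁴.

At equilibrium, absorbed power = emitted power.
Absorbing cross-section = πr² = 1.263×10¹⁶ m²; emitting surface = 4πr² = 5.051×10¹⁶ m² (ratio 4).
(1−a)S·A_cross = εσ·A_surf·T⁴  ⇒  T⁴ = (1−a)S/(4σ).
T⁴ = 0.790·2130/(4·5.67×10⁻⁸) = 7.419×10⁹ K⁴.
T = (7.419×10⁹)^(1/4).

T ≈ 293 K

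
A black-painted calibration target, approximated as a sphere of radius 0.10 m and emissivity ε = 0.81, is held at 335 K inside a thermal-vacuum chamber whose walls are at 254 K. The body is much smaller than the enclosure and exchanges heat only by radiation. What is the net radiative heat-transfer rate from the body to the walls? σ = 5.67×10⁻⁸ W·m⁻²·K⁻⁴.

P_net ≈ 48.7 W

For a small grey body in a large enclosure: P_net = εσA(T_body⁴ − T_wall⁴).
A = 4πr² = 0.1257 m²; T_body⁴ − T_wall⁴ = 1.259×10¹⁰ − 4.162×10⁹ = 8.432×10⁹ K⁴.
|P_net| = 0.81·5.67×10⁻⁸·0.1257·8.432×10⁹.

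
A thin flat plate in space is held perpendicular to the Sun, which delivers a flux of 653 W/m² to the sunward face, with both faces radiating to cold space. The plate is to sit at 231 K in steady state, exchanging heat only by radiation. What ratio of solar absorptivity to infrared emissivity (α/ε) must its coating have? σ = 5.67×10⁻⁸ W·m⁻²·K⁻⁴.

α/ε ≈ 0.494

Balance: αS·A = εσ·2A·T⁴ ⇒ α/ε = 2σT⁴/S.
α/ε = 2·5.67×10⁻⁸·(231)⁴/653 = 2·5.67×10⁻⁸·2.847×10⁹/653.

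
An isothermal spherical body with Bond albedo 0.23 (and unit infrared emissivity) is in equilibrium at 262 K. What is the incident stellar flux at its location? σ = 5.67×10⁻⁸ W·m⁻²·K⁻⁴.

S ≈ 1390 W/m²

(1−a)S·πr² = σ·4πr²·T⁴ ⇒ S = 4σT⁴/(1−a).
S = 4·5.67×10⁻⁸·4.712×10⁹/0.770.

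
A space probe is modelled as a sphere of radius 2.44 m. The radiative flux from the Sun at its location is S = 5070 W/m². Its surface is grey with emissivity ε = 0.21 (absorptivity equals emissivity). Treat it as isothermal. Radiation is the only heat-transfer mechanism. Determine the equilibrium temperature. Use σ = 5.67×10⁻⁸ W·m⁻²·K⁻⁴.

T ≈ 387 K

At equilibrium, absorbed power = emitted power.
Absorbing cross-section = πr² = 18.70 m²; emitting surface = 4πr² = 74.82 m² (ratio 4).
εS·A_cross = εσ·A_surf·T⁴  ⇒  T⁴ = S/(4σ)   (ε cancels).
T⁴ = 5070/(4·5.67×10⁻⁸) = 2.235×10¹⁰ K⁴.
T = (2.235×10¹⁰)^(1/4).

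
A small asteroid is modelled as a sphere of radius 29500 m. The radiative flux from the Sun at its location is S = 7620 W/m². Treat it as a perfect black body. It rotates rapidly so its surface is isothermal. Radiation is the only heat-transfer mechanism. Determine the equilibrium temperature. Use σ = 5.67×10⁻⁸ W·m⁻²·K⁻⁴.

T ≈ 428 K

At equilibrium, absorbed power = emitted power.
Absorbing cross-section = πr² = 2.734×10⁹ m²; emitting surface = 4πr² = 1.094×10¹⁰ m² (ratio 4).
S·A_cross = εσ·A_surf·T⁴  ⇒  T⁴ = S/(4σ).
T⁴ = 1.00·7620/(4·5.67×10⁻⁸) = 3.360×10¹⁰ K⁴.
T = (3.360×10¹⁰)^(1/4).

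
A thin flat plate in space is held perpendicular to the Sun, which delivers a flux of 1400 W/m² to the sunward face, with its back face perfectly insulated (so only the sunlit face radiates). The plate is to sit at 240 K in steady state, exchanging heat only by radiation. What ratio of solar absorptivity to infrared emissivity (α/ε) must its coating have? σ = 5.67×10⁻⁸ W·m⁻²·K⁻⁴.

α/ε ≈ 0.134

Balance: αS·A = εσ·1A·T⁴ ⇒ α/ε = σT⁴/S.
α/ε = 5.67×10⁻⁸·(240)⁴/1400 = 5.67×10⁻⁸·3.318×10⁹/1400.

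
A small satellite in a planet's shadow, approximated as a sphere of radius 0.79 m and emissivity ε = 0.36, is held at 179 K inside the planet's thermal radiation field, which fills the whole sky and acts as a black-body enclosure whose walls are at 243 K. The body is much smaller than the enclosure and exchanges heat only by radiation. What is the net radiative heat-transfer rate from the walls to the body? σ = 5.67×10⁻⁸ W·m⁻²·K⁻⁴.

For a small grey body in a large enclosure: P_net = εσA(T_body⁴ − T_wall⁴).
A = 4πr² = 7.843 m²; T_body⁴ − T_wall⁴ = 1.027×10⁹ − 3.487×10⁹ = -2.460×10⁹ K⁴.
|P_net| = 0.36·5.67×10⁻⁸·7.843·2.460×10⁹.

P_net ≈ 394 W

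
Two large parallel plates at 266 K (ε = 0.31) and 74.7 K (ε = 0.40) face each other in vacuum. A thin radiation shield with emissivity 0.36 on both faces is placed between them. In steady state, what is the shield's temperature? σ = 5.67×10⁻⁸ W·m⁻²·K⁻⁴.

T_s ≈ 220 K

In steady state the net flux on the hot side equals that on the cold side.
σ(T₁⁴−T_s⁴)/D₁ = σ(T_s⁴−T₂⁴)/D₂, with D₁ = 1/ε₁+1/ε_s−1 = 5.004, D₂ = 1/ε_s+1/ε₂−1 = 4.278.
Solve for T_s⁴: T_s⁴ = (D₂·T₁⁴ + D₁·T₂⁴)/(D₁+D₂) = 2.324×10⁹ K⁴.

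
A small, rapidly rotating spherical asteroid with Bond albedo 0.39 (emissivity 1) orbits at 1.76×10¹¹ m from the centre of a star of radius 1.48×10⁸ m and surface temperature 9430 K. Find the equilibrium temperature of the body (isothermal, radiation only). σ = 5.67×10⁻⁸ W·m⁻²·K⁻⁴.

The star's surface emits σT_*⁴; at distance d the flux is S = σT_*⁴(R_*/d)².
S = 5.67×10⁻⁸·(9430)⁴·(1.48×10⁸/1.76×10¹¹)² = 317.1 W/m².
For an isothermal sphere T⁴ = (1−a)S/(4σ) = 8.527×10⁸ K⁴.

T ≈ 171 K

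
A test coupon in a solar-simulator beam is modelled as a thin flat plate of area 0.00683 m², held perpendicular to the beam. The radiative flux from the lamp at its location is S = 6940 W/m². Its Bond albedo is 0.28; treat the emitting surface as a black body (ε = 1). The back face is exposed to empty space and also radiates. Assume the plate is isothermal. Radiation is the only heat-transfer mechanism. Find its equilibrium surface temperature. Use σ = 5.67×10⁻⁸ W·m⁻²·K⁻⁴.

T ≈ 458 K

At equilibrium, absorbed power = emitted power.
Absorbing cross-section = A = 0.006830 m²; emitting surface = 2A = 0.01366 m² (ratio 2).
(1−a)S·A_cross = εσ·A_surf·T⁴  ⇒  T⁴ = (1−a)S/(2σ).
T⁴ = 0.720·6940/(2·5.67×10⁻⁸) = 4.406×10¹⁰ K⁴.
T = (4.406×10¹⁰)^(1/4).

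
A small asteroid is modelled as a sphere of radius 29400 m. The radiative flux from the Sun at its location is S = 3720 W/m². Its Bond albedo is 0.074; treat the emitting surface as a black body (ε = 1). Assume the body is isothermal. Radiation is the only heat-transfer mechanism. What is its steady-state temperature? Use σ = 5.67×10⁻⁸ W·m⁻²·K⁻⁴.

At equilibrium, absorbed power = emitted power.
Absorbing cross-section = πr² = 2.715×10⁹ m²; emitting surface = 4πr² = 1.086×10¹⁰ m² (ratio 4).
(1−a)S·A_cross = εσ·A_surf·T⁴  ⇒  T⁴ = (1−a)S/(4σ).
T⁴ = 0.926·3720/(4·5.67×10⁻⁸) = 1.519×10¹⁰ K⁴.
T = (1.519×10¹⁰)^(1/4).

T ≈ 351 K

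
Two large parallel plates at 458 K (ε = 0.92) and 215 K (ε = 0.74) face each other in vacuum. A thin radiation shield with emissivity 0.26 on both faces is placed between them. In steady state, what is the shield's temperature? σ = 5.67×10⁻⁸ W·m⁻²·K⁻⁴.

In steady state the net flux on the hot side equals that on the cold side.
σ(T₁⁴−T_s⁴)/D₁ = σ(T_s⁴−T₂⁴)/D₂, with D₁ = 1/ε₁+1/ε_s−1 = 3.933, D₂ = 1/ε_s+1/ε₂−1 = 4.198.
Solve for T_s⁴: T_s⁴ = (D₂·T₁⁴ + D₁·T₂⁴)/(D₁+D₂) = 2.375×10¹⁰ K⁴.

T_s ≈ 393 K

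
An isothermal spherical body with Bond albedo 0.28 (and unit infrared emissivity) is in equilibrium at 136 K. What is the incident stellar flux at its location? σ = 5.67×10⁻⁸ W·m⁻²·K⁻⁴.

S ≈ 108 W/m²

(1−a)S·πr² = σ·4πr²·T⁴ ⇒ S = 4σT⁴/(1−a).
S = 4·5.67×10⁻⁸·3.421×10⁸/0.720.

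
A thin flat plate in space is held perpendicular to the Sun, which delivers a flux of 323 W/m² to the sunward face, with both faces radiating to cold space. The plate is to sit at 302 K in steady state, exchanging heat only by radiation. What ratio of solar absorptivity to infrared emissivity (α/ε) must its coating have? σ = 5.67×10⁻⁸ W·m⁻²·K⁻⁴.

Balance: αS·A = εσ·2A·T⁴ ⇒ α/ε = 2σT⁴/S.
α/ε = 2·5.67×10⁻⁸·(302)⁴/323 = 2·5.67×10⁻⁸·8.318×10⁹/323.

α/ε ≈ 2.92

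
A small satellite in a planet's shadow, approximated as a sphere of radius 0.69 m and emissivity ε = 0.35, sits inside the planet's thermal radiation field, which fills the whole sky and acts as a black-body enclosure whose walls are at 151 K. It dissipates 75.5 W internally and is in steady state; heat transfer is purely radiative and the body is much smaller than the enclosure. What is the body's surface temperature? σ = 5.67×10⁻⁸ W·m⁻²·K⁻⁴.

T ≈ 184 K

For a small grey body in a large enclosure, net radiated power = εσA(T⁴ − T_w⁴).
Steady state: P = εσA(T⁴ − T_w⁴) with A = 4πr² = 5.983 m².
T⁴ = P/(εσA) + T_w⁴ = 75.5/(0.35·5.67×10⁻⁸·5.983) + (151)⁴
    = 6.359×10⁸ + 5.199×10⁸ = 1.156×10⁹ K⁴.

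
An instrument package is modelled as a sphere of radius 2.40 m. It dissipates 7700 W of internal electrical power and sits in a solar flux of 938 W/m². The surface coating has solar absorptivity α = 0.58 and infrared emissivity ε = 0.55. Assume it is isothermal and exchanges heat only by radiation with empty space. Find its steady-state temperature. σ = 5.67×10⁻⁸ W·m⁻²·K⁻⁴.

At steady state, absorbed solar power + internal power = radiated power.
Absorbed: α·S·A_cross = 0.58·938·18.10 = 9845 W (cross-section πr²).
Total input = 9845 + 7700 = 17540 W.
Radiated: εσ·A_surf·T⁴ with A_surf = 4πr² = 72.38 m².
T⁴ = 17540/(0.55·5.67×10⁻⁸·72.38) = 7.773×10⁹ K⁴.

T ≈ 297 K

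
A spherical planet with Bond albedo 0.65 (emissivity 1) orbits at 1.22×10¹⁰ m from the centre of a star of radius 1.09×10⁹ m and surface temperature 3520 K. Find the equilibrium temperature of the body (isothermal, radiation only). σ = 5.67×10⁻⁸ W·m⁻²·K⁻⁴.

T ≈ 572 K

The star's surface emits σT_*⁴; at distance d the flux is S = σT_*⁴(R_*/d)².
S = 5.67×10⁻⁸·(3520)⁴·(1.09×10⁹/1.22×10¹⁰)² = 69480 W/m².
For an isothermal sphere T⁴ = (1−a)S/(4σ) = 1.072×10¹¹ K⁴.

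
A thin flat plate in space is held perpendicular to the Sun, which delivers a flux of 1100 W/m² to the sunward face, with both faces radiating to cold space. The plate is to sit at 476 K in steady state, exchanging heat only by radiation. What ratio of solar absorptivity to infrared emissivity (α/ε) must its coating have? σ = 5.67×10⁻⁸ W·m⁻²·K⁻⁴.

α/ε ≈ 5.29

Balance: αS·A = εσ·2A·T⁴ ⇒ α/ε = 2σT⁴/S.
α/ε = 2·5.67×10⁻⁸·(476)⁴/1100 = 2·5.67×10⁻⁸·5.134×10¹⁰/1100.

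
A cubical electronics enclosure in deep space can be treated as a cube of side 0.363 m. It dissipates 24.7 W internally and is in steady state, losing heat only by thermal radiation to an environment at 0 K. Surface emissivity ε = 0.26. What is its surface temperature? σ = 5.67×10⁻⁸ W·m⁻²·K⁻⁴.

Steady state: internal power = radiated power, P = εσA T⁴.
Radiating area A = 6L² = 0.7906 m².
T⁴ = P/(εσA) = 24.7/(0.26·5.67×10⁻⁸·0.7906) = 2.119×10⁹ K⁴.
T = (2.119×10⁹)^(1/4).

T ≈ 215 K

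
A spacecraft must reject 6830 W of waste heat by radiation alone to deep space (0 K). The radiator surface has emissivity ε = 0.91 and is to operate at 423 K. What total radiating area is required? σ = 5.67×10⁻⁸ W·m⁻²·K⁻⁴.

P = εσA T⁴ ⇒ A = P/(εσT⁴).
T⁴ = 3.202×10¹⁰ K⁴.
A = 6830/(0.91 × 5.67×10⁻⁸ × 3.202×10¹⁰).

A ≈ 4.13 m²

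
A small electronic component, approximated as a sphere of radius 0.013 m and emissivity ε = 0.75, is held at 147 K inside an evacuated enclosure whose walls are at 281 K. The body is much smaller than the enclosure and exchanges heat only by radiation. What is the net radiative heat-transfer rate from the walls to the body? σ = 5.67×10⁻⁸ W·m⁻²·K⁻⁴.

For a small grey body in a large enclosure: P_net = εσA(T_body⁴ − T_wall⁴).
A = 4πr² = 0.002124 m²; T_body⁴ − T_wall⁴ = 4.669×10⁸ − 6.235×10⁹ = -5.768×10⁹ K⁴.
|P_net| = 0.75·5.67×10⁻⁸·0.002124·5.768×10⁹.

P_net ≈ 0.521 W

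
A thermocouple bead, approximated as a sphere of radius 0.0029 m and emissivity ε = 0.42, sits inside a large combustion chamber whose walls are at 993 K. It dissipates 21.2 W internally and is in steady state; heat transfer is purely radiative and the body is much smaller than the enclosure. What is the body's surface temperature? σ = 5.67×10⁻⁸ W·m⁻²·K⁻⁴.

For a small grey body in a large enclosure, net radiated power = εσA(T⁴ − T_w⁴).
Steady state: P = εσA(T⁴ − T_w⁴) with A = 4πr² = 1.057×10⁻⁴ m².
T⁴ = P/(εσA) + T_w⁴ = 21.2/(0.42·5.67×10⁻⁸·1.057×10⁻⁴) + (993)⁴
    = 8.424×10¹² + 9.723×10¹¹ = 9.396×10¹² K⁴.

T ≈ 1750 K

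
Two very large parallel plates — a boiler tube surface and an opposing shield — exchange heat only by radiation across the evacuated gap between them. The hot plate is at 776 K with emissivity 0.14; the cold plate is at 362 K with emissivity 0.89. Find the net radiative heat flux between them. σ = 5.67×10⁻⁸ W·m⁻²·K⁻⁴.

For two infinite grey parallel plates, q = σ(T₁⁴ − T₂⁴)/(1/ε₁ + 1/ε₂ − 1).
T₁⁴ − T₂⁴ = 3.626×10¹¹ − 1.717×10¹⁰ = 3.454×10¹¹ K⁴.
1/ε₁ + 1/ε₂ − 1 = 7.143 + 1.124 − 1 = 7.266.
q = 5.67×10⁻⁸ × 3.454×10¹¹ / 7.266.

q ≈ 2700 W/m²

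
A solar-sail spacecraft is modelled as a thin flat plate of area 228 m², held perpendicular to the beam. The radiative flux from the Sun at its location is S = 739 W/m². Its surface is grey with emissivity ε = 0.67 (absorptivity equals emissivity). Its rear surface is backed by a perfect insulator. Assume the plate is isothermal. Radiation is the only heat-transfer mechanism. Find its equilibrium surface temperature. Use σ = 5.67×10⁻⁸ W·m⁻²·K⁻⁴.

At equilibrium, absorbed power = emitted power.
Absorbing cross-section = A = 228.0 m²; emitting surface = A = 228.0 m² (ratio 1).
εS·A_cross = εσ·A_surf·T⁴  ⇒  T⁴ = S/(1σ)   (ε cancels).
T⁴ = 739/(1·5.67×10⁻⁸) = 1.303×10¹⁰ K⁴.
T = (1.303×10¹⁰)^(1/4).

T ≈ 338 K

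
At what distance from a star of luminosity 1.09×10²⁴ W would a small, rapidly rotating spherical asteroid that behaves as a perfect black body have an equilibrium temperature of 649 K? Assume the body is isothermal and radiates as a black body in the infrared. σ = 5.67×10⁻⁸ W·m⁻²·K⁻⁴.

d ≈ 1.47×10⁹ m

For an isothermal black-emitting sphere, (1−a)S·πr² = σ·4πr²·T⁴ ⇒ S = 4σT⁴/(1−a).
S = 4·5.67×10⁻⁸·(649)⁴/1.00 = 40240 W/m².
Flux falls as S = L/(4πd²), so d = √(L/(4πS)) = √(1.09×10²⁴/(4π·40240)).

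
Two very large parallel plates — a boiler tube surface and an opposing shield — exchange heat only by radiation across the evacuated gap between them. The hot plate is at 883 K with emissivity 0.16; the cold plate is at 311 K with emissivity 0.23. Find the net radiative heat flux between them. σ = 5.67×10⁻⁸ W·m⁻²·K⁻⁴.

q ≈ 3540 W/m²

For two infinite grey parallel plates, q = σ(T₁⁴ − T₂⁴)/(1/ε₁ + 1/ε₂ − 1).
T₁⁴ − T₂⁴ = 6.079×10¹¹ − 9.355×10⁹ = 5.986×10¹¹ K⁴.
1/ε₁ + 1/ε₂ − 1 = 6.250 + 4.348 − 1 = 9.598.
q = 5.67×10⁻⁸ × 5.986×10¹¹ / 9.598.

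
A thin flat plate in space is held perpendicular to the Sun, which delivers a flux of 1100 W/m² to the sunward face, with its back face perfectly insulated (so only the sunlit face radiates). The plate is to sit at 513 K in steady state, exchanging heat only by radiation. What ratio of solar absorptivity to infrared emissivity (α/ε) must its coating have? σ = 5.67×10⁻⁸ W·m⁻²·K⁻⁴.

α/ε ≈ 3.57

Balance: αS·A = εσ·1A·T⁴ ⇒ α/ε = σT⁴/S.
α/ε = 5.67×10⁻⁸·(513)⁴/1100 = 5.67×10⁻⁸·6.926×10¹⁰/1100.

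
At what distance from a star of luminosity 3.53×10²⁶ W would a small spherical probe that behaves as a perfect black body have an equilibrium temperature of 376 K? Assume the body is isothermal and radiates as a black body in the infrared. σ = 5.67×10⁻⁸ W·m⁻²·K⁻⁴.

For an isothermal black-emitting sphere, (1−a)S·πr² = σ·4πr²·T⁴ ⇒ S = 4σT⁴/(1−a).
S = 4·5.67×10⁻⁸·(376)⁴/1.00 = 4533 W/m².
Flux falls as S = L/(4πd²), so d = √(L/(4πS)) = √(3.53×10²⁶/(4π·4533)).

d ≈ 7.87×10¹⁰ m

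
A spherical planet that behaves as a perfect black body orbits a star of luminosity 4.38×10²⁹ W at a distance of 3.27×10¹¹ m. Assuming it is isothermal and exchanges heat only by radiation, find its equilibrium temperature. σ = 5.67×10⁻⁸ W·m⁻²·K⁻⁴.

T ≈ 1090 K

First find the stellar flux at distance d: S = L/(4πd²) = 4.38×10²⁹/(4π·(3.27×10¹¹)²) = 3.260×10⁵ W/m².
For an isothermal sphere, absorbed (1−a)S·πr² = emitted σ·4πr²·T⁴, so T⁴ = (1−a)S/(4σ).
T⁴ = 1.00·3.260×10⁵/(4·5.67×10⁻⁸) = 1.437×10¹² K⁴.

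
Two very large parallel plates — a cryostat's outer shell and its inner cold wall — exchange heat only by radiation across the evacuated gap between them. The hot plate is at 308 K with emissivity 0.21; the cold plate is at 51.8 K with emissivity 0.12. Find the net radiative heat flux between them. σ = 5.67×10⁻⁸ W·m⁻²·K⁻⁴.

q ≈ 42.2 W/m²

For two infinite grey parallel plates, q = σ(T₁⁴ − T₂⁴)/(1/ε₁ + 1/ε₂ − 1).
T₁⁴ − T₂⁴ = 8.999×10⁹ − 7.200×10⁶ = 8.992×10⁹ K⁴.
1/ε₁ + 1/ε₂ − 1 = 4.762 + 8.333 − 1 = 12.10.
q = 5.67×10⁻⁸ × 8.992×10⁹ / 12.10.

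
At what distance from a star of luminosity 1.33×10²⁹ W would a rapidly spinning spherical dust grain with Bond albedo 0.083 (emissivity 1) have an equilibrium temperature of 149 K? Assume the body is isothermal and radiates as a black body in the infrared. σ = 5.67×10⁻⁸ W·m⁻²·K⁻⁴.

d ≈ 9.32×10¹² m

For an isothermal black-emitting sphere, (1−a)S·πr² = σ·4πr²·T⁴ ⇒ S = 4σT⁴/(1−a).
S = 4·5.67×10⁻⁸·(149)⁴/0.917 = 121.9 W/m².
Flux falls as S = L/(4πd²), so d = √(L/(4πS)) = √(1.33×10²⁹/(4π·121.9)).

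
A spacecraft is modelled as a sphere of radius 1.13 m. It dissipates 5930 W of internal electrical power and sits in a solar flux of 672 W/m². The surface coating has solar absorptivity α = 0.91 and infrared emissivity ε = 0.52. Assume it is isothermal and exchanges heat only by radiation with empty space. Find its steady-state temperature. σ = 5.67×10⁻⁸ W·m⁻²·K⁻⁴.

At steady state, absorbed solar power + internal power = radiated power.
Absorbed: α·S·A_cross = 0.91·672·4.011 = 2453 W (cross-section πr²).
Total input = 2453 + 5930 = 8383 W.
Radiated: εσ·A_surf·T⁴ with A_surf = 4πr² = 16.05 m².
T⁴ = 8383/(0.52·5.67×10⁻⁸·16.05) = 1.772×10¹⁰ K⁴.

T ≈ 365 K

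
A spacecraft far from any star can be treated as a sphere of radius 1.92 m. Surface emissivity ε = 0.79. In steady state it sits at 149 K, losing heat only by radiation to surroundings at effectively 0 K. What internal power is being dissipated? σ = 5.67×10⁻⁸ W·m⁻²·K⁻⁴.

P ≈ 1020 W

Steady state: P = εσA T⁴.
A = 4πr² = 46.32 m²; T⁴ = (149)⁴ = 4.929×10⁸ K⁴.
P = 0.79 × 5.67×10⁻⁸ × 46.32 × 4.929×10⁸.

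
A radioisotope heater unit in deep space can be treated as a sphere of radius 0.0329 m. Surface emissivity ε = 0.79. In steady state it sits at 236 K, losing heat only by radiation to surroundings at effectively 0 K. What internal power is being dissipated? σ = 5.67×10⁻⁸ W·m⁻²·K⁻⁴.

Steady state: P = εσA T⁴.
A = 4πr² = 0.01360 m²; T⁴ = (236)⁴ = 3.102×10⁹ K⁴.
P = 0.79 × 5.67×10⁻⁸ × 0.01360 × 3.102×10⁹.

P ≈ 1.89 W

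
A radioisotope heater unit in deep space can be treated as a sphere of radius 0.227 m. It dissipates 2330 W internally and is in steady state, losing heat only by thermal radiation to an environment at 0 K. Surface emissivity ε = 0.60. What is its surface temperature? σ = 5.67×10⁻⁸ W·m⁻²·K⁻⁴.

Steady state: internal power = radiated power, P = εσA T⁴.
Radiating area A = 4πr² = 0.6475 m².
T⁴ = P/(εσA) = 2330/(0.60·5.67×10⁻⁸·0.6475) = 1.058×10¹¹ K⁴.
T = (1.058×10¹¹)^(1/4).

T ≈ 570 K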